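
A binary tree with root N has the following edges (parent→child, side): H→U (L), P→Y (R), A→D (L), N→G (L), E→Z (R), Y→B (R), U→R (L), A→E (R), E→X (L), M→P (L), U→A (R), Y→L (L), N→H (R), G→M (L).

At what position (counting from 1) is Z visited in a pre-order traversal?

15

Pre-order visits the node, then its left subtree, then its right subtree.
Visit N.
At N: go left to G.
  Visit G.
  At G: go left to M.
    Visit M.
    At M: go left to P.
      Visit P.
      At P: no left child.
      At P: go right to Y.
        Visit Y.
        At Y: go left to L.
          L is a leaf — visit L.
        At Y: go right to B.
          B is a leaf — visit B.
    At M: no right child.
  At G: no right child.
At N: go right to H.
  Visit H.
  At H: go left to U.
    Visit U.
    At U: go left to R.
      R is a leaf — visit R.
    At U: go right to A.
      Visit A.
      At A: go left to D.
        D is a leaf — visit D.
      At A: go right to E.
        Visit E.
        At E: go left to X.
          X is a leaf — visit X.
        At E: go right to Z.
          Z is a leaf — visit Z.
  At H: no right child.
Full pre-order sequence: N, G, M, P, Y, L, B, H, U, R, A, D, E, X, Z.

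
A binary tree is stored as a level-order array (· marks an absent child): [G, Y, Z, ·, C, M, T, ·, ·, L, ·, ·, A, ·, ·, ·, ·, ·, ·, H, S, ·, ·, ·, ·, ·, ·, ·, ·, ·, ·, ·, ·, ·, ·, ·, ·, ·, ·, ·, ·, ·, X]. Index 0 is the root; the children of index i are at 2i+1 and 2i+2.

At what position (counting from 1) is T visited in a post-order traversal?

Post-order visits the left subtree, then the right subtree, then the node.
At G: go left to Y.
  At Y: no left child.
  At Y: go right to C.
    At C: go left to L.
      At L: go left to H.
        H is a leaf — visit H.
      At L: go right to S.
        At S: no left child.
        At S: go right to X.
          X is a leaf — visit X.
        Visit S.
      Visit L.
    At C: no right child.
    Visit C.
  Visit Y.
At G: go right to Z.
  At Z: go left to M.
    At M: no left child.
    At M: go right to A.
      A is a leaf — visit A.
    Visit M.
  At Z: go right to T.
    T is a leaf — visit T.
  Visit Z.
Visit G.
Full post-order sequence: H, X, S, L, C, Y, A, M, T, Z, G.

9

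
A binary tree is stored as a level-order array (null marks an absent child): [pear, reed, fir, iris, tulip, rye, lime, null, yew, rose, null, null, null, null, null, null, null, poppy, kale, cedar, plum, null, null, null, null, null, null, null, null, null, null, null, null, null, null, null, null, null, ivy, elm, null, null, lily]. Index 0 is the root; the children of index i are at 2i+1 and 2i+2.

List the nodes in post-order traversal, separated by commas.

Post-order visits the left subtree, then the right subtree, then the node.
At pear: go left to reed.
  At reed: go left to iris.
    At iris: no left child.
    At iris: go right to yew.
      At yew: go left to poppy.
        poppy is a leaf — visit poppy.
      At yew: go right to kale.
        At kale: no left child.
        At kale: go right to ivy.
          ivy is a leaf — visit ivy.
        Visit kale.
      Visit yew.
    Visit iris.
  At reed: go right to tulip.
    At tulip: go left to rose.
      At rose: go left to cedar.
        At cedar: go left to elm.
          elm is a leaf — visit elm.
        At cedar: no right child.
        Visit cedar.
      At rose: go right to plum.
        At plum: no left child.
        At plum: go right to lily.
          lily is a leaf — visit lily.
        Visit plum.
      Visit rose.
    At tulip: no right child.
    Visit tulip.
  Visit reed.
At pear: go right to fir.
  At fir: go left to rye.
    rye is a leaf — visit rye.
  At fir: go right to lime.
    lime is a leaf — visit lime.
  Visit fir.
Visit pear.

poppy, ivy, kale, yew, iris, elm, cedar, lily, plum, rose, tulip, reed, rye, lime, fir, pear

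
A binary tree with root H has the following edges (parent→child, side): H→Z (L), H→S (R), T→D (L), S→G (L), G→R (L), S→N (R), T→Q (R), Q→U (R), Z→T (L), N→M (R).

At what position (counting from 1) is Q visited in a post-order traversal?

3

Post-order visits the left subtree, then the right subtree, then the node.
At H: go left to Z.
  At Z: go left to T.
    At T: go left to D.
      D is a leaf — visit D.
    At T: go right to Q.
      At Q: no left child.
      At Q: go right to U.
        U is a leaf — visit U.
      Visit Q.
    Visit T.
  At Z: no right child.
  Visit Z.
At H: go right to S.
  At S: go left to G.
    At G: go left to R.
      R is a leaf — visit R.
    At G: no right child.
    Visit G.
  At S: go right to N.
    At N: no left child.
    At N: go right to M.
      M is a leaf — visit M.
    Visit N.
  Visit S.
Visit H.
Full post-order sequence: D, U, Q, T, Z, R, G, M, N, S, H.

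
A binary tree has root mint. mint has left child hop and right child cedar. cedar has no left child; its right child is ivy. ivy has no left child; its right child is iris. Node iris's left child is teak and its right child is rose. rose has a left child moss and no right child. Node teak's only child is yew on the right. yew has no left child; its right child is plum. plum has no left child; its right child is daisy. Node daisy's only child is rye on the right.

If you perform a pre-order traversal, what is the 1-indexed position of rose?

Pre-order visits the node, then its left subtree, then its right subtree.
Visit mint.
At mint: go left to hop.
  hop is a leaf — visit hop.
At mint: go right to cedar.
  Visit cedar.
  At cedar: no left child.
  At cedar: go right to ivy.
    Visit ivy.
    At ivy: no left child.
    At ivy: go right to iris.
      Visit iris.
      At iris: go left to teak.
        Visit teak.
        At teak: no left child.
        At teak: go right to yew.
          Visit yew.
          At yew: no left child.
          At yew: go right to plum.
            Visit plum.
            At plum: no left child.
            At plum: go right to daisy.
              Visit daisy.
              At daisy: no left child.
              At daisy: go right to rye.
                rye is a leaf — visit rye.
      At iris: go right to rose.
        Visit rose.
        At rose: go left to moss.
          moss is a leaf — visit moss.
        At rose: no right child.
Full pre-order sequence: mint, hop, cedar, ivy, iris, teak, yew, plum, daisy, rye, rose, moss.

11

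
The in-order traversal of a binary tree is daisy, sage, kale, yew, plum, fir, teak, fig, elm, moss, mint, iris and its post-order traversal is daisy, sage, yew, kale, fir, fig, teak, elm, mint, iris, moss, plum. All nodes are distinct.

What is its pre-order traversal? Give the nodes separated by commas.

plum, kale, sage, daisy, yew, moss, elm, teak, fir, fig, iris, mint

The last element of post-order is the root; it splits in-order into left and right subtrees.
Root plum: left subtree has 4 nodes {daisy, sage, kale, yew}, right has 7 {fir, teak, fig, elm, moss, mint, iris}.
  Root kale: left subtree has 2 nodes {daisy, sage}, right has 1 {yew}.
    Root sage: left subtree has 1 node {daisy}, right has 0 { }.
  Root moss: left subtree has 4 nodes {fir, teak, fig, elm}, right has 2 {mint, iris}.
    Root elm: left subtree has 3 nodes {fir, teak, fig}, right has 0 { }.
      Root teak: left subtree has 1 node {fir}, right has 1 {fig}.
    Root iris: left subtree has 1 node {mint}, right has 0 { }.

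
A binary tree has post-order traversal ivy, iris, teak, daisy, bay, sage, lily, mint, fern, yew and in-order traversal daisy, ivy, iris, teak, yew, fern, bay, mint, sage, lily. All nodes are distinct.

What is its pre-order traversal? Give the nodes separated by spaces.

yew daisy teak iris ivy fern mint bay lily sage

The last element of post-order is the root; it splits in-order into left and right subtrees.
Root yew: left subtree has 4 nodes {daisy, ivy, iris, teak}, right has 5 {fern, bay, mint, sage, lily}.
  Root daisy: left subtree has 0 nodes { }, right has 3 {ivy, iris, teak}.
    Root teak: left subtree has 2 nodes {ivy, iris}, right has 0 { }.
      Root iris: left subtree has 1 node {ivy}, right has 0 { }.
  Root fern: left subtree has 0 nodes { }, right has 4 {bay, mint, sage, lily}.
    Root mint: left subtree has 1 node {bay}, right has 2 {sage, lily}.
      Root lily: left subtree has 1 node {sage}, right has 0 { }.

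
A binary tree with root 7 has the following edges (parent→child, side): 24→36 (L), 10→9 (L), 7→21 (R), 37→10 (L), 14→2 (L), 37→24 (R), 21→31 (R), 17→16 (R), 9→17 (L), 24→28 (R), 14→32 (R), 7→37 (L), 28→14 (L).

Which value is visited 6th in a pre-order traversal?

16

Pre-order visits the node, then its left subtree, then its right subtree.
Visit 7.
At 7: go left to 37.
  Visit 37.
  At 37: go left to 10.
    Visit 10.
    At 10: go left to 9.
      Visit 9.
      At 9: go left to 17.
        Visit 17.
        At 17: no left child.
        At 17: go right to 16.
          16 is a leaf — visit 16.
      At 9: no right child.
    At 10: no right child.
  At 37: go right to 24.
    Visit 24.
    At 24: go left to 36.
      36 is a leaf — visit 36.
    At 24: go right to 28.
      Visit 28.
      At 28: go left to 14.
        Visit 14.
        At 14: go left to 2.
          2 is a leaf — visit 2.
        At 14: go right to 32.
          32 is a leaf — visit 32.
      At 28: no right child.
At 7: go right to 21.
  Visit 21.
  At 21: no left child.
  At 21: go right to 31.
    31 is a leaf — visit 31.
Full pre-order sequence: 7, 37, 10, 9, 17, 16, 24, 36, 28, 14, 2, 32, 21, 31.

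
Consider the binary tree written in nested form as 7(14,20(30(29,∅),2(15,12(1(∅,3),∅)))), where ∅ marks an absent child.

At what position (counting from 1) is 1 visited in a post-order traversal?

Post-order visits the left subtree, then the right subtree, then the node.
At 7: go left to 14.
  14 is a leaf — visit 14.
At 7: go right to 20.
  At 20: go left to 30.
    At 30: go left to 29.
      29 is a leaf — visit 29.
    At 30: no right child.
    Visit 30.
  At 20: go right to 2.
    At 2: go left to 15.
      15 is a leaf — visit 15.
    At 2: go right to 12.
      At 12: go left to 1.
        At 1: no left child.
        At 1: go right to 3.
          3 is a leaf — visit 3.
        Visit 1.
      At 12: no right child.
      Visit 12.
    Visit 2.
  Visit 20.
Visit 7.
Full post-order sequence: 14, 29, 30, 15, 3, 1, 12, 2, 20, 7.

6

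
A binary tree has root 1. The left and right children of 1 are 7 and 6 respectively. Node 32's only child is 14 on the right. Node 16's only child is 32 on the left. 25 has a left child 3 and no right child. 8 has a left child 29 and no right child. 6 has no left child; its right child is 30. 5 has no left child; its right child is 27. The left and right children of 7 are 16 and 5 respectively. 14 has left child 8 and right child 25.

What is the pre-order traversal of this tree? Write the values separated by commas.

1, 7, 16, 32, 14, 8, 29, 25, 3, 5, 27, 6, 30

Pre-order visits the node, then its left subtree, then its right subtree.
Visit 1.
At 1: go left to 7.
  Visit 7.
  At 7: go left to 16.
    Visit 16.
    At 16: go left to 32.
      Visit 32.
      At 32: no left child.
      At 32: go right to 14.
        Visit 14.
        At 14: go left to 8.
          Visit 8.
          At 8: go left to 29.
            29 is a leaf — visit 29.
          At 8: no right child.
        At 14: go right to 25.
          Visit 25.
          At 25: go left to 3.
            3 is a leaf — visit 3.
          At 25: no right child.
    At 16: no right child.
  At 7: go right to 5.
    Visit 5.
    At 5: no left child.
    At 5: go right to 27.
      27 is a leaf — visit 27.
At 1: go right to 6.
  Visit 6.
  At 6: no left child.
  At 6: go right to 30.
    30 is a leaf — visit 30.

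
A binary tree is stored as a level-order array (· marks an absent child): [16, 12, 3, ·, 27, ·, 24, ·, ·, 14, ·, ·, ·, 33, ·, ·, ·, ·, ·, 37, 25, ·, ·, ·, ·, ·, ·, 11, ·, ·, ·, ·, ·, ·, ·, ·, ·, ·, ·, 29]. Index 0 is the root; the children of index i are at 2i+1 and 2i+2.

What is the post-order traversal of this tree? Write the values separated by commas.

29, 37, 25, 14, 27, 12, 11, 33, 24, 3, 16

Post-order visits the left subtree, then the right subtree, then the node.
At 16: go left to 12.
  At 12: no left child.
  At 12: go right to 27.
    At 27: go left to 14.
      At 14: go left to 37.
        At 37: go left to 29.
          29 is a leaf — visit 29.
        At 37: no right child.
        Visit 37.
      At 14: go right to 25.
        25 is a leaf — visit 25.
      Visit 14.
    At 27: no right child.
    Visit 27.
  Visit 12.
At 16: go right to 3.
  At 3: no left child.
  At 3: go right to 24.
    At 24: go left to 33.
      At 33: go left to 11.
        11 is a leaf — visit 11.
      At 33: no right child.
      Visit 33.
    At 24: no right child.
    Visit 24.
  Visit 3.
Visit 16.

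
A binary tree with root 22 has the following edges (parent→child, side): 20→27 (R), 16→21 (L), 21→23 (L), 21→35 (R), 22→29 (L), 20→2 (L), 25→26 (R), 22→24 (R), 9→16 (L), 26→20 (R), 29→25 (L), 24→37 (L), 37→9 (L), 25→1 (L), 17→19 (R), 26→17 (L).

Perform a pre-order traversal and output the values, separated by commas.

Pre-order visits the node, then its left subtree, then its right subtree.
Visit 22.
At 22: go left to 29.
  Visit 29.
  At 29: go left to 25.
    Visit 25.
    At 25: go left to 1.
      1 is a leaf — visit 1.
    At 25: go right to 26.
      Visit 26.
      At 26: go left to 17.
        Visit 17.
        At 17: no left child.
        At 17: go right to 19.
          19 is a leaf — visit 19.
      At 26: go right to 20.
        Visit 20.
        At 20: go left to 2.
          2 is a leaf — visit 2.
        At 20: go right to 27.
          27 is a leaf — visit 27.
  At 29: no right child.
At 22: go right to 24.
  Visit 24.
  At 24: go left to 37.
    Visit 37.
    At 37: go left to 9.
      Visit 9.
      At 9: go left to 16.
        Visit 16.
        At 16: go left to 21.
          Visit 21.
          At 21: go left to 23.
            23 is a leaf — visit 23.
          At 21: go right to 35.
            35 is a leaf — visit 35.
        At 16: no right child.
      At 9: no right child.
    At 37: no right child.
  At 24: no right child.

22, 29, 25, 1, 26, 17, 19, 20, 2, 27, 24, 37, 9, 16, 21, 23, 35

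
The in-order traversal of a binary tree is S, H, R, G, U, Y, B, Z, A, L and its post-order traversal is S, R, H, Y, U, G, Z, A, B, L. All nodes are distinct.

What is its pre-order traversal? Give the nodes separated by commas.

The last element of post-order is the root; it splits in-order into left and right subtrees.
Root L: left subtree has 9 nodes {S, H, R, G, U, Y, B, Z, A}, right has 0 { }.
  Root B: left subtree has 6 nodes {S, H, R, G, U, Y}, right has 2 {Z, A}.
    Root G: left subtree has 3 nodes {S, H, R}, right has 2 {U, Y}.
      Root H: left subtree has 1 node {S}, right has 1 {R}.
      Root U: left subtree has 0 nodes { }, right has 1 {Y}.
    Root A: left subtree has 1 node {Z}, right has 0 { }.

L, B, G, H, S, R, U, Y, A, Z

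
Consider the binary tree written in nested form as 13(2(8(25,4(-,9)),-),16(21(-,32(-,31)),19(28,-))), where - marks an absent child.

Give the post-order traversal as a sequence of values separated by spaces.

25 9 4 8 2 31 32 21 28 19 16 13

Post-order visits the left subtree, then the right subtree, then the node.
At 13: go left to 2.
  At 2: go left to 8.
    At 8: go left to 25.
      25 is a leaf — visit 25.
    At 8: go right to 4.
      At 4: no left child.
      At 4: go right to 9.
        9 is a leaf — visit 9.
      Visit 4.
    Visit 8.
  At 2: no right child.
  Visit 2.
At 13: go right to 16.
  At 16: go left to 21.
    At 21: no left child.
    At 21: go right to 32.
      At 32: no left child.
      At 32: go right to 31.
        31 is a leaf — visit 31.
      Visit 32.
    Visit 21.
  At 16: go right to 19.
    At 19: go left to 28.
      28 is a leaf — visit 28.
    At 19: no right child.
    Visit 19.
  Visit 16.
Visit 13.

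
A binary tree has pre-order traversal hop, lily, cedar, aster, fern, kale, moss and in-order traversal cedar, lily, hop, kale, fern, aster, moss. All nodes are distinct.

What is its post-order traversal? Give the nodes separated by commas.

The first element of pre-order is the root; it splits in-order into left and right subtrees.
Root hop: left subtree has 2 nodes {cedar, lily}, right has 4 {kale, fern, aster, moss}.
  Root lily: left subtree has 1 node {cedar}, right has 0 { }.
  Root aster: left subtree has 2 nodes {kale, fern}, right has 1 {moss}.
    Root fern: left subtree has 1 node {kale}, right has 0 { }.

cedar, lily, kale, fern, moss, aster, hop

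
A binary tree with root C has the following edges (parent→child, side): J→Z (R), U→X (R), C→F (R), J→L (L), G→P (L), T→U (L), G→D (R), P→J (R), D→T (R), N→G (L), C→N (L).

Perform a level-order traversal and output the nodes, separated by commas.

C, N, F, G, P, D, J, T, L, Z, U, X

Level-order visits nodes level by level from the root, left to right within each level.
Level 0: C
Level 1: N, F
Level 2: G
Level 3: P, D
Level 4: J, T
Level 5: L, Z, U
Level 6: X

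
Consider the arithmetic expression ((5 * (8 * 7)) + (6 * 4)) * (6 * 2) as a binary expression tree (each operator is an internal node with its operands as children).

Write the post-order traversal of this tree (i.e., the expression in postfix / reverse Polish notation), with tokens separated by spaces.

Post-order on an expression tree gives postfix notation: for each operator, emit left operand, right operand, then the operator.

5 8 7 * * 6 4 * + 6 2 * *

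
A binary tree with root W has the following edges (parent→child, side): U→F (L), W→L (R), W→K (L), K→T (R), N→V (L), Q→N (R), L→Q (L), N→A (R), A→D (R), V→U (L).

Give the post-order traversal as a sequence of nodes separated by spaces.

T K F U V D A N Q L W

Post-order visits the left subtree, then the right subtree, then the node.
At W: go left to K.
  At K: no left child.
  At K: go right to T.
    T is a leaf — visit T.
  Visit K.
At W: go right to L.
  At L: go left to Q.
    At Q: no left child.
    At Q: go right to N.
      At N: go left to V.
        At V: go left to U.
          At U: go left to F.
            F is a leaf — visit F.
          At U: no right child.
          Visit U.
        At V: no right child.
        Visit V.
      At N: go right to A.
        At A: no left child.
        At A: go right to D.
          D is a leaf — visit D.
        Visit A.
      Visit N.
    Visit Q.
  At L: no right child.
  Visit L.
Visit W.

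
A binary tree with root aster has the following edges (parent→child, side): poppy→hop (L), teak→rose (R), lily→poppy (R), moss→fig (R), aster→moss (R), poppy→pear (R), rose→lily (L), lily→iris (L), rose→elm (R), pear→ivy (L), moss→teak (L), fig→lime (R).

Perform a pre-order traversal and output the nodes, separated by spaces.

aster moss teak rose lily iris poppy hop pear ivy elm fig lime

Pre-order visits the node, then its left subtree, then its right subtree.
Visit aster.
At aster: no left child.
At aster: go right to moss.
  Visit moss.
  At moss: go left to teak.
    Visit teak.
    At teak: no left child.
    At teak: go right to rose.
      Visit rose.
      At rose: go left to lily.
        Visit lily.
        At lily: go left to iris.
          iris is a leaf — visit iris.
        At lily: go right to poppy.
          Visit poppy.
          At poppy: go left to hop.
            hop is a leaf — visit hop.
          At poppy: go right to pear.
            Visit pear.
            At pear: go left to ivy.
              ivy is a leaf — visit ivy.
            At pear: no right child.
      At rose: go right to elm.
        elm is a leaf — visit elm.
  At moss: go right to fig.
    Visit fig.
    At fig: no left child.
    At fig: go right to lime.
      lime is a leaf — visit lime.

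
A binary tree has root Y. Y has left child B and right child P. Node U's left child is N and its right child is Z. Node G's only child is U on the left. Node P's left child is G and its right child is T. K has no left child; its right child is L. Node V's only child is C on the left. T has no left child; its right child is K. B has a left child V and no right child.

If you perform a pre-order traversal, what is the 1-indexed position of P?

5

Pre-order visits the node, then its left subtree, then its right subtree.
Visit Y.
At Y: go left to B.
  Visit B.
  At B: go left to V.
    Visit V.
    At V: go left to C.
      C is a leaf — visit C.
    At V: no right child.
  At B: no right child.
At Y: go right to P.
  Visit P.
  At P: go left to G.
    Visit G.
    At G: go left to U.
      Visit U.
      At U: go left to N.
        N is a leaf — visit N.
      At U: go right to Z.
        Z is a leaf — visit Z.
    At G: no right child.
  At P: go right to T.
    Visit T.
    At T: no left child.
    At T: go right to K.
      Visit K.
      At K: no left child.
      At K: go right to L.
        L is a leaf — visit L.
Full pre-order sequence: Y, B, V, C, P, G, U, N, Z, T, K, L.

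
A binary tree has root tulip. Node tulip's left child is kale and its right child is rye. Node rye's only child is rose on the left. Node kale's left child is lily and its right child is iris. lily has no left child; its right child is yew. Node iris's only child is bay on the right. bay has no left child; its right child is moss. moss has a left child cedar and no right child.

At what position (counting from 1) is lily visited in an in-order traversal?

1

In-order visits the left subtree, then the node, then the right subtree.
At tulip: go left to kale.
  At kale: go left to lily.
    At lily: no left child.
    Visit lily.
    At lily: go right to yew.
      yew is a leaf — visit yew.
  Visit kale.
  At kale: go right to iris.
    At iris: no left child.
    Visit iris.
    At iris: go right to bay.
      At bay: no left child.
      Visit bay.
      At bay: go right to moss.
        At moss: go left to cedar.
          cedar is a leaf — visit cedar.
        Visit moss.
        At moss: no right child.
Visit tulip.
At tulip: go right to rye.
  At rye: go left to rose.
    rose is a leaf — visit rose.
  Visit rye.
  At rye: no right child.
Full in-order sequence: lily, yew, kale, iris, bay, cedar, moss, tulip, rose, rye.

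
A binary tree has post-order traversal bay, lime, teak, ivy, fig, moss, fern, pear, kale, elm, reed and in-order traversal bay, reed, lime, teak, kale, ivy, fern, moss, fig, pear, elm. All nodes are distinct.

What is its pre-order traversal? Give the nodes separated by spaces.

reed bay elm kale teak lime pear fern ivy moss fig

The last element of post-order is the root; it splits in-order into left and right subtrees.
Root reed: left subtree has 1 node {bay}, right has 9 {lime, teak, kale, ivy, fern, moss, fig, pear, elm}.
  Root elm: left subtree has 8 nodes {lime, teak, kale, ivy, fern, moss, fig, pear}, right has 0 { }.
    Root kale: left subtree has 2 nodes {lime, teak}, right has 5 {ivy, fern, moss, fig, pear}.
      Root teak: left subtree has 1 node {lime}, right has 0 { }.
      Root pear: left subtree has 4 nodes {ivy, fern, moss, fig}, right has 0 { }.
        Root fern: left subtree has 1 node {ivy}, right has 2 {moss, fig}.
          Root moss: left subtree has 0 nodes { }, right has 1 {fig}.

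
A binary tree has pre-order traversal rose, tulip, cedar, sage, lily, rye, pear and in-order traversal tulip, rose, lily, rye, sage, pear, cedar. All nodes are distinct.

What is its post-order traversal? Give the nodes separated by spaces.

tulip rye lily pear sage cedar rose

The first element of pre-order is the root; it splits in-order into left and right subtrees.
Root rose: left subtree has 1 node {tulip}, right has 5 {lily, rye, sage, pear, cedar}.
  Root cedar: left subtree has 4 nodes {lily, rye, sage, pear}, right has 0 { }.
    Root sage: left subtree has 2 nodes {lily, rye}, right has 1 {pear}.
      Root lily: left subtree has 0 nodes { }, right has 1 {rye}.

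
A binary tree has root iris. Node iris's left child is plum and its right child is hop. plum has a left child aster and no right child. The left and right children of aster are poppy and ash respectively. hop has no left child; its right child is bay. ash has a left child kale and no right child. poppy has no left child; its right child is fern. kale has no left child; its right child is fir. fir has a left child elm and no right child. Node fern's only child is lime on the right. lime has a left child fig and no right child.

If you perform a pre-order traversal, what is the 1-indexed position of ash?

8

Pre-order visits the node, then its left subtree, then its right subtree.
Visit iris.
At iris: go left to plum.
  Visit plum.
  At plum: go left to aster.
    Visit aster.
    At aster: go left to poppy.
      Visit poppy.
      At poppy: no left child.
      At poppy: go right to fern.
        Visit fern.
        At fern: no left child.
        At fern: go right to lime.
          Visit lime.
          At lime: go left to fig.
            fig is a leaf — visit fig.
          At lime: no right child.
    At aster: go right to ash.
      Visit ash.
      At ash: go left to kale.
        Visit kale.
        At kale: no left child.
        At kale: go right to fir.
          Visit fir.
          At fir: go left to elm.
            elm is a leaf — visit elm.
          At fir: no right child.
      At ash: no right child.
  At plum: no right child.
At iris: go right to hop.
  Visit hop.
  At hop: no left child.
  At hop: go right to bay.
    bay is a leaf — visit bay.
Full pre-order sequence: iris, plum, aster, poppy, fern, lime, fig, ash, kale, fir, elm, hop, bay.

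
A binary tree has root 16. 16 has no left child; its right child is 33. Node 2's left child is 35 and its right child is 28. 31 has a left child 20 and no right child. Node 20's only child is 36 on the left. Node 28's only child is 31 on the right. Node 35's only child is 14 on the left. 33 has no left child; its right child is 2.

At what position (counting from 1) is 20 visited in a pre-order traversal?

8

Pre-order visits the node, then its left subtree, then its right subtree.
Visit 16.
At 16: no left child.
At 16: go right to 33.
  Visit 33.
  At 33: no left child.
  At 33: go right to 2.
    Visit 2.
    At 2: go left to 35.
      Visit 35.
      At 35: go left to 14.
        14 is a leaf — visit 14.
      At 35: no right child.
    At 2: go right to 28.
      Visit 28.
      At 28: no left child.
      At 28: go right to 31.
        Visit 31.
        At 31: go left to 20.
          Visit 20.
          At 20: go left to 36.
            36 is a leaf — visit 36.
          At 20: no right child.
        At 31: no right child.
Full pre-order sequence: 16, 33, 2, 35, 14, 28, 31, 20, 36.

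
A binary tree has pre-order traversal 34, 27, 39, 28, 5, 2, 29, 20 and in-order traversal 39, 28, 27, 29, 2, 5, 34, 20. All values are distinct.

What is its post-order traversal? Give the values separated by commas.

28, 39, 29, 2, 5, 27, 20, 34

The first element of pre-order is the root; it splits in-order into left and right subtrees.
Root 34: left subtree has 6 nodes {39, 28, 27, 29, 2, 5}, right has 1 {20}.
  Root 27: left subtree has 2 nodes {39, 28}, right has 3 {29, 2, 5}.
    Root 39: left subtree has 0 nodes { }, right has 1 {28}.
    Root 5: left subtree has 2 nodes {29, 2}, right has 0 { }.
      Root 2: left subtree has 1 node {29}, right has 0 { }.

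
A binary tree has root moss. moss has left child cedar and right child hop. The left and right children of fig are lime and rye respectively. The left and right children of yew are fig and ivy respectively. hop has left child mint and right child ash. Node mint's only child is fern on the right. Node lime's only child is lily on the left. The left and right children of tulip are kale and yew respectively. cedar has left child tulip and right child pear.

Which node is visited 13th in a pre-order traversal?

mint

Pre-order visits the node, then its left subtree, then its right subtree.
Visit moss.
At moss: go left to cedar.
  Visit cedar.
  At cedar: go left to tulip.
    Visit tulip.
    At tulip: go left to kale.
      kale is a leaf — visit kale.
    At tulip: go right to yew.
      Visit yew.
      At yew: go left to fig.
        Visit fig.
        At fig: go left to lime.
          Visit lime.
          At lime: go left to lily.
            lily is a leaf — visit lily.
          At lime: no right child.
        At fig: go right to rye.
          rye is a leaf — visit rye.
      At yew: go right to ivy.
        ivy is a leaf — visit ivy.
  At cedar: go right to pear.
    pear is a leaf — visit pear.
At moss: go right to hop.
  Visit hop.
  At hop: go left to mint.
    Visit mint.
    At mint: no left child.
    At mint: go right to fern.
      fern is a leaf — visit fern.
  At hop: go right to ash.
    ash is a leaf — visit ash.
Full pre-order sequence: moss, cedar, tulip, kale, yew, fig, lime, lily, rye, ivy, pear, hop, mint, fern, ash.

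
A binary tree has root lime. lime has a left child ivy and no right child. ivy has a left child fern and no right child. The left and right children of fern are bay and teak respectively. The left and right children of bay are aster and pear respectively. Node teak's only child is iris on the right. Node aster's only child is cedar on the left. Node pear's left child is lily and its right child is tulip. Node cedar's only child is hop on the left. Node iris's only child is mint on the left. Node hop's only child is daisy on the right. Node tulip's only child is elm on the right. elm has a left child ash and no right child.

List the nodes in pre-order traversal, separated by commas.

Pre-order visits the node, then its left subtree, then its right subtree.
Visit lime.
At lime: go left to ivy.
  Visit ivy.
  At ivy: go left to fern.
    Visit fern.
    At fern: go left to bay.
      Visit bay.
      At bay: go left to aster.
        Visit aster.
        At aster: go left to cedar.
          Visit cedar.
          At cedar: go left to hop.
            Visit hop.
            At hop: no left child.
            At hop: go right to daisy.
              daisy is a leaf — visit daisy.
          At cedar: no right child.
        At aster: no right child.
      At bay: go right to pear.
        Visit pear.
        At pear: go left to lily.
          lily is a leaf — visit lily.
        At pear: go right to tulip.
          Visit tulip.
          At tulip: no left child.
          At tulip: go right to elm.
            Visit elm.
            At elm: go left to ash.
              ash is a leaf — visit ash.
            At elm: no right child.
    At fern: go right to teak.
      Visit teak.
      At teak: no left child.
      At teak: go right to iris.
        Visit iris.
        At iris: go left to mint.
          mint is a leaf — visit mint.
        At iris: no right child.
  At ivy: no right child.
At lime: no right child.

lime, ivy, fern, bay, aster, cedar, hop, daisy, pear, lily, tulip, elm, ash, teak, iris, mint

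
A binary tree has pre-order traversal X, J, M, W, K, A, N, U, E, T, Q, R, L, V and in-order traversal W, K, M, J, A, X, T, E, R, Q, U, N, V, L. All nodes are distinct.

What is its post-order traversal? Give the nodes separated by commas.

The first element of pre-order is the root; it splits in-order into left and right subtrees.
Root X: left subtree has 5 nodes {W, K, M, J, A}, right has 8 {T, E, R, Q, U, N, V, L}.
  Root J: left subtree has 3 nodes {W, K, M}, right has 1 {A}.
    Root M: left subtree has 2 nodes {W, K}, right has 0 { }.
      Root W: left subtree has 0 nodes { }, right has 1 {K}.
  Root N: left subtree has 5 nodes {T, E, R, Q, U}, right has 2 {V, L}.
    Root U: left subtree has 4 nodes {T, E, R, Q}, right has 0 { }.
      Root E: left subtree has 1 node {T}, right has 2 {R, Q}.
        Root Q: left subtree has 1 node {R}, right has 0 { }.
    Root L: left subtree has 1 node {V}, right has 0 { }.

K, W, M, A, J, T, R, Q, E, U, V, L, N, X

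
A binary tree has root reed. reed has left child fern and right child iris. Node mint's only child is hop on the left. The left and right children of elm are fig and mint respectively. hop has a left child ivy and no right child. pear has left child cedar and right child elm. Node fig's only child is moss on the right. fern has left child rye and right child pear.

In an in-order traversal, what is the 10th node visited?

mint

In-order visits the left subtree, then the node, then the right subtree.
At reed: go left to fern.
  At fern: go left to rye.
    rye is a leaf — visit rye.
  Visit fern.
  At fern: go right to pear.
    At pear: go left to cedar.
      cedar is a leaf — visit cedar.
    Visit pear.
    At pear: go right to elm.
      At elm: go left to fig.
        At fig: no left child.
        Visit fig.
        At fig: go right to moss.
          moss is a leaf — visit moss.
      Visit elm.
      At elm: go right to mint.
        At mint: go left to hop.
          At hop: go left to ivy.
            ivy is a leaf — visit ivy.
          Visit hop.
          At hop: no right child.
        Visit mint.
        At mint: no right child.
Visit reed.
At reed: go right to iris.
  iris is a leaf — visit iris.
Full in-order sequence: rye, fern, cedar, pear, fig, moss, elm, ivy, hop, mint, reed, iris.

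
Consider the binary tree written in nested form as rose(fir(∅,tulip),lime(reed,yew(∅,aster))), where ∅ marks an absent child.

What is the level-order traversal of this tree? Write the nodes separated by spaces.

Level-order visits nodes level by level from the root, left to right within each level.
Level 0: rose
Level 1: fir, lime
Level 2: tulip, reed, yew
Level 3: aster

rose fir lime tulip reed yew aster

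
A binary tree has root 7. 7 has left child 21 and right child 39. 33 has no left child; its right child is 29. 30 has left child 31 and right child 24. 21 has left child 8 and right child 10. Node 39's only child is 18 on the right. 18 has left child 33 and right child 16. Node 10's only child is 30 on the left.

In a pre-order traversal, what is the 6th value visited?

31

Pre-order visits the node, then its left subtree, then its right subtree.
Visit 7.
At 7: go left to 21.
  Visit 21.
  At 21: go left to 8.
    8 is a leaf — visit 8.
  At 21: go right to 10.
    Visit 10.
    At 10: go left to 30.
      Visit 30.
      At 30: go left to 31.
        31 is a leaf — visit 31.
      At 30: go right to 24.
        24 is a leaf — visit 24.
    At 10: no right child.
At 7: go right to 39.
  Visit 39.
  At 39: no left child.
  At 39: go right to 18.
    Visit 18.
    At 18: go left to 33.
      Visit 33.
      At 33: no left child.
      At 33: go right to 29.
        29 is a leaf — visit 29.
    At 18: go right to 16.
      16 is a leaf — visit 16.
Full pre-order sequence: 7, 21, 8, 10, 30, 31, 24, 39, 18, 33, 29, 16.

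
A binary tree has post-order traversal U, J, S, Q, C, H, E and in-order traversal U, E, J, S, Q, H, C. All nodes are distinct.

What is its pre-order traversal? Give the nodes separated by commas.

The last element of post-order is the root; it splits in-order into left and right subtrees.
Root E: left subtree has 1 node {U}, right has 5 {J, S, Q, H, C}.
  Root H: left subtree has 3 nodes {J, S, Q}, right has 1 {C}.
    Root Q: left subtree has 2 nodes {J, S}, right has 0 { }.
      Root S: left subtree has 1 node {J}, right has 0 { }.

E, U, H, Q, S, J, C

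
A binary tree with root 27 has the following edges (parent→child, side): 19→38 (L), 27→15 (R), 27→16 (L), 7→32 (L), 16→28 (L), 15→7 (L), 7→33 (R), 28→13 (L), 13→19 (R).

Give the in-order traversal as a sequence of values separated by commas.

13, 38, 19, 28, 16, 27, 32, 7, 33, 15

In-order visits the left subtree, then the node, then the right subtree.
At 27: go left to 16.
  At 16: go left to 28.
    At 28: go left to 13.
      At 13: no left child.
      Visit 13.
      At 13: go right to 19.
        At 19: go left to 38.
          38 is a leaf — visit 38.
        Visit 19.
        At 19: no right child.
    Visit 28.
    At 28: no right child.
  Visit 16.
  At 16: no right child.
Visit 27.
At 27: go right to 15.
  At 15: go left to 7.
    At 7: go left to 32.
      32 is a leaf — visit 32.
    Visit 7.
    At 7: go right to 33.
      33 is a leaf — visit 33.
  Visit 15.
  At 15: no right child.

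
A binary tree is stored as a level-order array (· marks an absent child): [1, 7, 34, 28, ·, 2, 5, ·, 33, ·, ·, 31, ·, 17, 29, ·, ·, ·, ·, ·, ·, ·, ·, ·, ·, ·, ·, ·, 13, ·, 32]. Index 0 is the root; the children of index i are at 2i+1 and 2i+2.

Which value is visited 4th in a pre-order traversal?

33

Pre-order visits the node, then its left subtree, then its right subtree.
Visit 1.
At 1: go left to 7.
  Visit 7.
  At 7: go left to 28.
    Visit 28.
    At 28: no left child.
    At 28: go right to 33.
      33 is a leaf — visit 33.
  At 7: no right child.
At 1: go right to 34.
  Visit 34.
  At 34: go left to 2.
    Visit 2.
    At 2: go left to 31.
      31 is a leaf — visit 31.
    At 2: no right child.
  At 34: go right to 5.
    Visit 5.
    At 5: go left to 17.
      Visit 17.
      At 17: no left child.
      At 17: go right to 13.
        13 is a leaf — visit 13.
    At 5: go right to 29.
      Visit 29.
      At 29: no left child.
      At 29: go right to 32.
        32 is a leaf — visit 32.
Full pre-order sequence: 1, 7, 28, 33, 34, 2, 31, 5, 17, 13, 29, 32.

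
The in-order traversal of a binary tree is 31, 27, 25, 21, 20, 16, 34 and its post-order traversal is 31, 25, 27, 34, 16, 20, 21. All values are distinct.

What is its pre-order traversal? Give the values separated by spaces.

21 27 31 25 20 16 34

The last element of post-order is the root; it splits in-order into left and right subtrees.
Root 21: left subtree has 3 nodes {31, 27, 25}, right has 3 {20, 16, 34}.
  Root 27: left subtree has 1 node {31}, right has 1 {25}.
  Root 20: left subtree has 0 nodes { }, right has 2 {16, 34}.
    Root 16: left subtree has 0 nodes { }, right has 1 {34}.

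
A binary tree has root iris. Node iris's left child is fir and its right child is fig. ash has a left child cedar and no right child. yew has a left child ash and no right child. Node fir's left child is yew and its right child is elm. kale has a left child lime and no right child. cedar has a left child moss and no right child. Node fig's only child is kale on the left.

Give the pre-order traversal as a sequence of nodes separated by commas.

Pre-order visits the node, then its left subtree, then its right subtree.
Visit iris.
At iris: go left to fir.
  Visit fir.
  At fir: go left to yew.
    Visit yew.
    At yew: go left to ash.
      Visit ash.
      At ash: go left to cedar.
        Visit cedar.
        At cedar: go left to moss.
          moss is a leaf — visit moss.
        At cedar: no right child.
      At ash: no right child.
    At yew: no right child.
  At fir: go right to elm.
    elm is a leaf — visit elm.
At iris: go right to fig.
  Visit fig.
  At fig: go left to kale.
    Visit kale.
    At kale: go left to lime.
      lime is a leaf — visit lime.
    At kale: no right child.
  At fig: no right child.

iris, fir, yew, ash, cedar, moss, elm, fig, kale, lime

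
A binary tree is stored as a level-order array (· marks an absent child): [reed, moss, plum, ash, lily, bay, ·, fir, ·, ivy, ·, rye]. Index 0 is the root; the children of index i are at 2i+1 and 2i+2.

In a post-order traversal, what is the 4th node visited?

lily

Post-order visits the left subtree, then the right subtree, then the node.
At reed: go left to moss.
  At moss: go left to ash.
    At ash: go left to fir.
      fir is a leaf — visit fir.
    At ash: no right child.
    Visit ash.
  At moss: go right to lily.
    At lily: go left to ivy.
      ivy is a leaf — visit ivy.
    At lily: no right child.
    Visit lily.
  Visit moss.
At reed: go right to plum.
  At plum: go left to bay.
    At bay: go left to rye.
      rye is a leaf — visit rye.
    At bay: no right child.
    Visit bay.
  At plum: no right child.
  Visit plum.
Visit reed.
Full post-order sequence: fir, ash, ivy, lily, moss, rye, bay, plum, reed.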